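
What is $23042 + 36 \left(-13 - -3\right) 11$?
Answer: $19082$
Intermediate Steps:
$23042 + 36 \left(-13 - -3\right) 11 = 23042 + 36 \left(-13 + 3\right) 11 = 23042 + 36 \left(-10\right) 11 = 23042 - 3960 = 19082$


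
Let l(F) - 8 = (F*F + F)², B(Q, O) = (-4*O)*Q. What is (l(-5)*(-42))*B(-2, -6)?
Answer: 822528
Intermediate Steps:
B(Q, O) = -4*O*Q
l(F) = 8 + (F + F²)² (l(F) = 8 + (F*F + F)² = 8 + (F² + F)² = 8 + (F + F²)²)
(l(-5)*(-42))*B(-2, -6) = ((8 + (-5)²*(1 - 5)²)*(-42))*(-4*(-6)*(-2)) = ((8 + 25*(-4)²)*(-42))*(-48) = ((8 + 25*16)*(-42))*(-48) = ((8 + 400)*(-42))*(-48) = (408*(-42))*(-48) = -17136*(-48) = 822528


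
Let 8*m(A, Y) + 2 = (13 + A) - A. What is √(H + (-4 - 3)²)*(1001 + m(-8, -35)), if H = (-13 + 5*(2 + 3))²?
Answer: 8019*√193/8 ≈ 13925.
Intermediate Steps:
m(A, Y) = 11/8 (m(A, Y) = -¼ + ((13 + A) - A)/8 = -¼ + (⅛)*13 = -¼ + 13/8 = 11/8)
H = 144 (H = (-13 + 5*5)² = (-13 + 25)² = 12² = 144)
√(H + (-4 - 3)²)*(1001 + m(-8, -35)) = √(144 + (-4 - 3)²)*(1001 + 11/8) = √(144 + (-7)²)*(8019/8) = √(144 + 49)*(8019/8) = √193*(8019/8) = 8019*√193/8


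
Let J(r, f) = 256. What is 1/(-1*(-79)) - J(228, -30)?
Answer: -20223/79 ≈ -255.99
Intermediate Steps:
1/(-1*(-79)) - J(228, -30) = 1/(-1*(-79)) - 1*256 = 1/79 - 256 = -20223/79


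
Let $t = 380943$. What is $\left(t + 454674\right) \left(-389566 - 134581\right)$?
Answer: $-437986143699$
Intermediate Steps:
$\left(t + 454674\right) \left(-389566 - 134581\right) = \left(380943 + 454674\right) \left(-389566 - 134581\right) = 835617 \left(-524147\right) = -437986143699$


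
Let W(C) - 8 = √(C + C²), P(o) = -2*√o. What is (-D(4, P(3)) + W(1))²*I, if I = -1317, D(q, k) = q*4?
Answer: -86922 + 21072*√2 ≈ -57122.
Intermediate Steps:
D(q, k) = 4*q
W(C) = 8 + √(C + C²)
(-D(4, P(3)) + W(1))²*I = (-4*4 + (8 + √(1*(1 + 1))))²*(-1317) = (-1*16 + (8 + √(1*2)))²*(-1317) = (-16 + (8 + √2))²*(-1317) = (-8 + √2)²*(-1317) = -1317*(-8 + √2)²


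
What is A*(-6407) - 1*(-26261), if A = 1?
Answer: 19854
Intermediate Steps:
A*(-6407) - 1*(-26261) = 1*(-6407) - 1*(-26261) = -6407 + 26261 = 19854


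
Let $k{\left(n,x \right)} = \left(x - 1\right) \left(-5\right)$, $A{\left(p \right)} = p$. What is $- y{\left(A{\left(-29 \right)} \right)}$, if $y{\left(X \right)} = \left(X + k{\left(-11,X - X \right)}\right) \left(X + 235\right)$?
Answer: $4944$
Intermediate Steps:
$k{\left(n,x \right)} = 5 - 5 x$ ($k{\left(n,x \right)} = \left(-1 + x\right) \left(-5\right) = 5 - 5 x$)
$y{\left(X \right)} = \left(5 + X\right) \left(235 + X\right)$ ($y{\left(X \right)} = \left(X - \left(-5 + 5 \left(X - X\right)\right)\right) \left(X + 235\right) = \left(X + \left(5 - 0\right)\right) \left(235 + X\right) = \left(X + \left(5 + 0\right)\right) \left(235 + X\right) = \left(X + 5\right) \left(235 + X\right) = \left(5 + X\right) \left(235 + X\right)$)
$- y{\left(A{\left(-29 \right)} \right)} = - (1175 + \left(-29\right)^{2} + 240 \left(-29\right)) = - (1175 + 841 - 6960) = \left(-1\right) \left(-4944\right) = 4944$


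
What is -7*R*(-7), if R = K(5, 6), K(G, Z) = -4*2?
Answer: -392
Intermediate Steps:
K(G, Z) = -8
R = -8
-7*R*(-7) = -7*(-8)*(-7) = 56*(-7) = -392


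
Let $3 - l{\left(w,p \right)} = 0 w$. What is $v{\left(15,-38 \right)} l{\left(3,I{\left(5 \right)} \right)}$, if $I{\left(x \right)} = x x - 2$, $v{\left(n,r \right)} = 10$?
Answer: $30$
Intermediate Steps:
$I{\left(x \right)} = -2 + x^{2}$ ($I{\left(x \right)} = x^{2} - 2 = -2 + x^{2}$)
$l{\left(w,p \right)} = 3$ ($l{\left(w,p \right)} = 3 - 0 w = 3 - 0 = 3 + 0 = 3$)
$v{\left(15,-38 \right)} l{\left(3,I{\left(5 \right)} \right)} = 10 \cdot 3 = 30$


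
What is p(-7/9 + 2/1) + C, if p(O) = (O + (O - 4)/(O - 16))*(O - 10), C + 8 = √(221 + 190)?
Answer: -219536/10773 + √411 ≈ -0.10522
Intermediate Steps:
C = -8 + √411 (C = -8 + √(221 + 190) = -8 + √411 ≈ 12.273)
p(O) = (-10 + O)*(O + (-4 + O)/(-16 + O)) (p(O) = (O + (-4 + O)/(-16 + O))*(-10 + O) = (-10 + O)*(O + (-4 + O)/(-16 + O)))
p(-7/9 + 2/1) + C = (40 + (-7/9 + 2/1)³ - 25*(-7/9 + 2/1)² + 146*(-7/9 + 2/1))/(-16 + (-7/9 + 2/1)) + (-8 + √411) = (40 + (-7*⅑ + 2*1)³ - 25*(-7*⅑ + 2*1)² + 146*(-7*⅑ + 2*1))/(-16 + (-7*⅑ + 2*1)) + (-8 + √411) = (40 + (-7/9 + 2)³ - 25*(-7/9 + 2)² + 146*(-7/9 + 2))/(-16 + (-7/9 + 2)) + (-8 + √411) = (40 + (11/9)³ - 25*(11/9)² + 146*(11/9))/(-16 + 11/9) + (-8 + √411) = (40 + 1331/729 - 25*121/81 + 1606/9)/(-133/9) + (-8 + √411) = -9*(40 + 1331/729 - 3025/81 + 1606/9)/133 + (-8 + √411) = -9/133*133352/729 + (-8 + √411) = -133352/10773 + (-8 + √411) = -219536/10773 + √411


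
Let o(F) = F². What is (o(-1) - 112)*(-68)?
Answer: 7548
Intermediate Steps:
(o(-1) - 112)*(-68) = ((-1)² - 112)*(-68) = (1 - 112)*(-68) = -111*(-68) = 7548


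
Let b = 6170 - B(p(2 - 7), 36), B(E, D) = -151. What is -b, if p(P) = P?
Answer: -6321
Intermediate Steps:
b = 6321 (b = 6170 - 1*(-151) = 6170 + 151 = 6321)
-b = -1*6321 = -6321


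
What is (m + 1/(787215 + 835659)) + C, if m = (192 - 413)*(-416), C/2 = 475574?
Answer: 1692793903417/1622874 ≈ 1.0431e+6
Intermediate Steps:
C = 951148 (C = 2*475574 = 951148)
m = 91936 (m = -221*(-416) = 91936)
(m + 1/(787215 + 835659)) + C = (91936 + 1/(787215 + 835659)) + 951148 = (91936 + 1/1622874) + 951148 = 149200544065/1622874 + 951148 = 1692793903417/1622874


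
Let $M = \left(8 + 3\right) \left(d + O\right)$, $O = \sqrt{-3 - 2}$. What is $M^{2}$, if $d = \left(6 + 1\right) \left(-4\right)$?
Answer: $94259 - 6776 i \sqrt{5} \approx 94259.0 - 15152.0 i$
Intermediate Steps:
$O = i \sqrt{5}$ ($O = \sqrt{-5} = i \sqrt{5} \approx 2.2361 i$)
$d = -28$ ($d = 7 \left(-4\right) = -28$)
$M = -308 + 11 i \sqrt{5}$ ($M = \left(8 + 3\right) \left(-28 + i \sqrt{5}\right) = 11 \left(-28 + i \sqrt{5}\right) = -308 + 11 i \sqrt{5} \approx -308.0 + 24.597 i$)
$M^{2} = \left(-308 + 11 i \sqrt{5}\right)^{2}$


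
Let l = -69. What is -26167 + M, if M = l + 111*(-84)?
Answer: -35560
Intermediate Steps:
M = -9393 (M = -69 + 111*(-84) = -69 - 9324 = -9393)
-26167 + M = -26167 - 9393 = -35560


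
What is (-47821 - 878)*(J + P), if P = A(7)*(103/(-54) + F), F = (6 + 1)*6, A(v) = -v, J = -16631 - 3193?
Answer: 5874457561/6 ≈ 9.7908e+8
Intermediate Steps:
J = -19824
F = 42 (F = 7*6 = 42)
P = -15155/54 (P = (-1*7)*(103/(-54) + 42) = -7*(103*(-1/54) + 42) = -7*(-103/54 + 42) = -7*2165/54 = -15155/54 ≈ -280.65)
(-47821 - 878)*(J + P) = (-47821 - 878)*(-19824 - 15155/54) = -48699*(-1085651/54) = 5874457561/6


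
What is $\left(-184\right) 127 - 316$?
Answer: $-23684$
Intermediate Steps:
$\left(-184\right) 127 - 316 = -23368 - 316 = -23684$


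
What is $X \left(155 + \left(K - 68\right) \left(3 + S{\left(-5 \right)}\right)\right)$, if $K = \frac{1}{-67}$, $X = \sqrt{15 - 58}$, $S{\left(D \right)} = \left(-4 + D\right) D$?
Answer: $- \frac{208351 i \sqrt{43}}{67} \approx - 20392.0 i$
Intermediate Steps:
$S{\left(D \right)} = D \left(-4 + D\right)$
$X = i \sqrt{43}$ ($X = \sqrt{-43} = i \sqrt{43} \approx 6.5574 i$)
$K = - \frac{1}{67} \approx -0.014925$
$X \left(155 + \left(K - 68\right) \left(3 + S{\left(-5 \right)}\right)\right) = i \sqrt{43} \left(155 + \left(- \frac{1}{67} - 68\right) \left(3 - 5 \left(-4 - 5\right)\right)\right) = i \sqrt{43} \left(155 - \frac{4557 \left(3 - -45\right)}{67}\right) = i \sqrt{43} \left(155 - \frac{4557 \left(3 + 45\right)}{67}\right) = i \sqrt{43} \left(155 - \frac{218736}{67}\right) = i \sqrt{43} \left(- \frac{208351}{67}\right) = - \frac{208351 i \sqrt{43}}{67}$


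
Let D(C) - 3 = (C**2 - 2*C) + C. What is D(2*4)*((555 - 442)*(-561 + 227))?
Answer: -2226778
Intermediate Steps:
D(C) = 3 + C**2 - C (D(C) = 3 + ((C**2 - 2*C) + C) = 3 + (C**2 - C) = 3 + C**2 - C)
D(2*4)*((555 - 442)*(-561 + 227)) = (3 + (2*4)**2 - 2*4)*((555 - 442)*(-561 + 227)) = (3 + 8**2 - 1*8)*(113*(-334)) = (3 + 64 - 8)*(-37742) = 59*(-37742) = -2226778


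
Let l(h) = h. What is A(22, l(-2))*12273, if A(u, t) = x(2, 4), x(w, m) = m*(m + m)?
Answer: 392736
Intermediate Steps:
x(w, m) = 2*m² (x(w, m) = m*(2*m) = 2*m²)
A(u, t) = 32 (A(u, t) = 2*4² = 2*16 = 32)
A(22, l(-2))*12273 = 32*12273 = 392736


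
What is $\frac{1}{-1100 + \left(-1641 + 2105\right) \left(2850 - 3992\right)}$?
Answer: $- \frac{1}{530988} \approx -1.8833 \cdot 10^{-6}$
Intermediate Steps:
$\frac{1}{-1100 + \left(-1641 + 2105\right) \left(2850 - 3992\right)} = \frac{1}{-1100 + 464 \left(-1142\right)} = \frac{1}{-1100 - 529888} = \frac{1}{-530988} = - \frac{1}{530988}$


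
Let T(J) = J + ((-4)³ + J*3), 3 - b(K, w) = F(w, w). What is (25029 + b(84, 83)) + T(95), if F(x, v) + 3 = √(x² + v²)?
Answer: 25351 - 83*√2 ≈ 25234.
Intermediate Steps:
F(x, v) = -3 + √(v² + x²) (F(x, v) = -3 + √(x² + v²) = -3 + √(v² + x²))
b(K, w) = 6 - √2*√(w²) (b(K, w) = 3 - (-3 + √(w² + w²)) = 3 - (-3 + √(2*w²)) = 3 - (-3 + √2*√(w²)) = 3 + (3 - √2*√(w²)) = 6 - √2*√(w²))
T(J) = -64 + 4*J (T(J) = J + (-64 + 3*J) = -64 + 4*J)
(25029 + b(84, 83)) + T(95) = (25029 + (6 - √2*√(83²))) + (-64 + 4*95) = (25029 + (6 - √2*√6889)) + (-64 + 380) = (25029 + (6 - 1*√2*83)) + 316 = (25029 + (6 - 83*√2)) + 316 = (25035 - 83*√2) + 316 = 25351 - 83*√2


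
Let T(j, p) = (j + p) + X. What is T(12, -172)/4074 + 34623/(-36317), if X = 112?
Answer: -23799553/24659243 ≈ -0.96514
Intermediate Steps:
T(j, p) = 112 + j + p (T(j, p) = (j + p) + 112 = 112 + j + p)
T(12, -172)/4074 + 34623/(-36317) = (112 + 12 - 172)/4074 + 34623/(-36317) = -48*1/4074 + 34623*(-1/36317) = -8/679 - 34623/36317 = -23799553/24659243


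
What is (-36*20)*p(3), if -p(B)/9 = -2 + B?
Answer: 6480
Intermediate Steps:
p(B) = 18 - 9*B (p(B) = -9*(-2 + B) = 18 - 9*B)
(-36*20)*p(3) = (-36*20)*(18 - 9*3) = -720*(18 - 27) = -720*(-9) = 6480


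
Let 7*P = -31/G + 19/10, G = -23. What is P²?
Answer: 558009/2592100 ≈ 0.21527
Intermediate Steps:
P = 747/1610 (P = (-31/(-23) + 19/10)/7 = (-31*(-1/23) + 19*(⅒))/7 = (31/23 + 19/10)/7 = (⅐)*(747/230) = 747/1610 ≈ 0.46397)
P² = (747/1610)² = 558009/2592100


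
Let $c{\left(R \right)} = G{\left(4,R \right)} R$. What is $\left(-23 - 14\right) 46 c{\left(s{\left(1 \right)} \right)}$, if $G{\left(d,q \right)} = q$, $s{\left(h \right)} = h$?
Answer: $-1702$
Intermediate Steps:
$c{\left(R \right)} = R^{2}$ ($c{\left(R \right)} = R R = R^{2}$)
$\left(-23 - 14\right) 46 c{\left(s{\left(1 \right)} \right)} = \left(-23 - 14\right) 46 \cdot 1^{2} = \left(-23 - 14\right) 46 \cdot 1 = \left(-37\right) 46 \cdot 1 = \left(-1702\right) 1 = -1702$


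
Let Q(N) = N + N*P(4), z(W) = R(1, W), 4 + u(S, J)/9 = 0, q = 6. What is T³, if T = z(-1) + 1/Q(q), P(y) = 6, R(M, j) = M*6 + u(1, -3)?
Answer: -1995616979/74088 ≈ -26936.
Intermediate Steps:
u(S, J) = -36 (u(S, J) = -36 + 9*0 = -36 + 0 = -36)
R(M, j) = -36 + 6*M (R(M, j) = M*6 - 36 = 6*M - 36 = -36 + 6*M)
z(W) = -30 (z(W) = -36 + 6*1 = -36 + 6 = -30)
Q(N) = 7*N (Q(N) = N + N*6 = N + 6*N = 7*N)
T = -1259/42 (T = -30 + 1/(7*6) = -30 + 1/42 = -1259/42 ≈ -29.976)
T³ = (-1259/42)³ = -1995616979/74088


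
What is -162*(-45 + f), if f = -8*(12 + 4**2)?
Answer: 43578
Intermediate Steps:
f = -224 (f = -8*(12 + 16) = -8*28 = -224)
-162*(-45 + f) = -162*(-45 - 224) = -162*(-269) = 43578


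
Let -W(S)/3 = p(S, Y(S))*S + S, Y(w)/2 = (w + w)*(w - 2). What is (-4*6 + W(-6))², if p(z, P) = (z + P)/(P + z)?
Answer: 144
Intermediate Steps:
Y(w) = 4*w*(-2 + w) (Y(w) = 2*((w + w)*(w - 2)) = 2*((2*w)*(-2 + w)) = 2*(2*w*(-2 + w)) = 4*w*(-2 + w))
p(z, P) = 1 (p(z, P) = (P + z)/(P + z) = 1)
W(S) = -6*S (W(S) = -3*(1*S + S) = -3*(S + S) = -6*S)
(-4*6 + W(-6))² = (-4*6 - 6*(-6))² = (-24 + 36)² = 12² = 144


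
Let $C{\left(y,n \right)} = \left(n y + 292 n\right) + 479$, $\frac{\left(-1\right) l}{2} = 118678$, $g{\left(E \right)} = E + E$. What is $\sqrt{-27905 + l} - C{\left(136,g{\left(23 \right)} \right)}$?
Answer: $-20167 + i \sqrt{265261} \approx -20167.0 + 515.04 i$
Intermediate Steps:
$g{\left(E \right)} = 2 E$
$l = -237356$ ($l = \left(-2\right) 118678 = -237356$)
$C{\left(y,n \right)} = 479 + 292 n + n y$ ($C{\left(y,n \right)} = \left(292 n + n y\right) + 479 = 479 + 292 n + n y$)
$\sqrt{-27905 + l} - C{\left(136,g{\left(23 \right)} \right)} = \sqrt{-27905 - 237356} - \left(479 + 292 \cdot 2 \cdot 23 + 2 \cdot 23 \cdot 136\right) = \sqrt{-265261} - \left(479 + 292 \cdot 46 + 46 \cdot 136\right) = i \sqrt{265261} - \left(479 + 13432 + 6256\right) = i \sqrt{265261} - 20167 = -20167 + i \sqrt{265261}$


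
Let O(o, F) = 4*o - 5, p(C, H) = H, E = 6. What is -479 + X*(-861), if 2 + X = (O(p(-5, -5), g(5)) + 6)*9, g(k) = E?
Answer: 148474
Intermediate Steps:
g(k) = 6
O(o, F) = -5 + 4*o
X = -173 (X = -2 + ((-5 + 4*(-5)) + 6)*9 = -2 + ((-5 - 20) + 6)*9 = -2 + (-25 + 6)*9 = -2 - 19*9 = -2 - 171 = -173)
-479 + X*(-861) = -479 - 173*(-861) = -479 + 148953 = 148474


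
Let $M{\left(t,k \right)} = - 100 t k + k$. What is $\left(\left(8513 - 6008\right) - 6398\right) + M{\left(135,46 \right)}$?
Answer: $-624847$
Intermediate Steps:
$M{\left(t,k \right)} = k - 100 k t$ ($M{\left(t,k \right)} = - 100 k t + k = k - 100 k t$)
$\left(\left(8513 - 6008\right) - 6398\right) + M{\left(135,46 \right)} = \left(\left(8513 - 6008\right) - 6398\right) + 46 \left(1 - 13500\right) = \left(2505 - 6398\right) + 46 \left(1 - 13500\right) = -3893 + 46 \left(-13499\right) = -3893 - 620954 = -624847$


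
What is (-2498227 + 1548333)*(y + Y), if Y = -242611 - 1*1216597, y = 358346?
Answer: 1045702208628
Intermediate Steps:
Y = -1459208 (Y = -242611 - 1216597 = -1459208)
(-2498227 + 1548333)*(y + Y) = (-2498227 + 1548333)*(358346 - 1459208) = -949894*(-1100862) = 1045702208628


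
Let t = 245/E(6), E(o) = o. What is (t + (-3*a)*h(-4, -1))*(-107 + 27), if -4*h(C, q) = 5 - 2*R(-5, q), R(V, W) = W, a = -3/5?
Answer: -9044/3 ≈ -3014.7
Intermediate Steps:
a = -⅗ (a = -3*⅕ = -⅗ ≈ -0.60000)
t = 245/6 ≈ 40.833
h(C, q) = -5/4 + q/2 (h(C, q) = -(5 - 2*q)/4 = -5/4 + q/2)
(t + (-3*a)*h(-4, -1))*(-107 + 27) = (245/6 + (-3*(-⅗))*(-5/4 + (½)*(-1)))*(-107 + 27) = (245/6 + 9*(-5/4 - ½)/5)*(-80) = (245/6 + (9/5)*(-7/4))*(-80) = (245/6 - 63/20)*(-80) = (2261/60)*(-80) = -9044/3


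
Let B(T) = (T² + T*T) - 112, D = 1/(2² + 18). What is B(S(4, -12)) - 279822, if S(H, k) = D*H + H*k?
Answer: -33318662/121 ≈ -2.7536e+5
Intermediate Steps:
D = 1/22 (D = 1/(4 + 18) = 1/22 ≈ 0.045455)
S(H, k) = H/22 + H*k
B(T) = -112 + 2*T² (B(T) = (T² + T²) - 112 = 2*T² - 112 = -112 + 2*T²)
B(S(4, -12)) - 279822 = (-112 + 2*(4*(1/22 - 12))²) - 279822 = (-112 + 2*(4*(-263/22))²) - 279822 = (-112 + 2*(-526/11)²) - 279822 = (-112 + 2*(276676/121)) - 279822 = (-112 + 553352/121) - 279822 = 539800/121 - 279822 = -33318662/121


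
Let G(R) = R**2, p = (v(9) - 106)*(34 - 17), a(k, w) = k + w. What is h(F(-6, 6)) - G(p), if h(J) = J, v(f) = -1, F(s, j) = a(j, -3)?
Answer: -3308758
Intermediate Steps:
F(s, j) = -3 + j (F(s, j) = j - 3 = -3 + j)
p = -1819 (p = (-1 - 106)*(34 - 17) = -107*17 = -1819)
h(F(-6, 6)) - G(p) = (-3 + 6) - 1*(-1819)**2 = 3 - 1*3308761 = 3 - 3308761 = -3308758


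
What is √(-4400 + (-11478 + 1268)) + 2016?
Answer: 2016 + I*√14610 ≈ 2016.0 + 120.87*I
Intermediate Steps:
√(-4400 + (-11478 + 1268)) + 2016 = √(-4400 - 10210) + 2016 = √(-14610) + 2016 = I*√14610 + 2016 = 2016 + I*√14610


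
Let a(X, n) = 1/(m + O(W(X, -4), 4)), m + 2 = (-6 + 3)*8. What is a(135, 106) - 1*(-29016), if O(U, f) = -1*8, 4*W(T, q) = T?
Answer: 986543/34 ≈ 29016.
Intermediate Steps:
W(T, q) = T/4
O(U, f) = -8
m = -26 (m = -2 + (-6 + 3)*8 = -2 - 3*8 = -2 - 24 = -26)
a(X, n) = -1/34 (a(X, n) = 1/(-26 - 8) = 1/(-34) = -1/34)
a(135, 106) - 1*(-29016) = -1/34 - 1*(-29016) = -1/34 + 29016 = 986543/34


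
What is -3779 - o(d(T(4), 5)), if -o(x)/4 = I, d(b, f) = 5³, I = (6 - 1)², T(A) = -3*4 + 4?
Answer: -3679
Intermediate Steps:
T(A) = -8 (T(A) = -12 + 4 = -8)
I = 25 (I = 5² = 25)
d(b, f) = 125
o(x) = -100 (o(x) = -4*25 = -100)
-3779 - o(d(T(4), 5)) = -3779 - 1*(-100) = -3779 + 100 = -3679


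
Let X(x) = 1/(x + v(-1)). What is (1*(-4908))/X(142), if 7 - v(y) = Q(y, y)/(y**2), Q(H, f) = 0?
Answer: -731292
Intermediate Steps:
v(y) = 7 (v(y) = 7 - 0/(y**2) = 7 - 0/y**2 = 7 - 1*0 = 7 + 0 = 7)
X(x) = 1/(7 + x) (X(x) = 1/(x + 7) = 1/(7 + x))
(1*(-4908))/X(142) = (1*(-4908))/(1/(7 + 142)) = -4908/(1/149) = -4908/1/149 = -4908*149 = -731292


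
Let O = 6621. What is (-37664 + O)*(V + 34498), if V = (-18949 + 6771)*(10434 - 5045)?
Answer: 2036195551992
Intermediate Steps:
V = -65627242 (V = -12178*5389 = -65627242)
(-37664 + O)*(V + 34498) = (-37664 + 6621)*(-65627242 + 34498) = -31043*(-65592744) = 2036195551992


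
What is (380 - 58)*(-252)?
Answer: -81144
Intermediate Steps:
(380 - 58)*(-252) = 322*(-252) = -81144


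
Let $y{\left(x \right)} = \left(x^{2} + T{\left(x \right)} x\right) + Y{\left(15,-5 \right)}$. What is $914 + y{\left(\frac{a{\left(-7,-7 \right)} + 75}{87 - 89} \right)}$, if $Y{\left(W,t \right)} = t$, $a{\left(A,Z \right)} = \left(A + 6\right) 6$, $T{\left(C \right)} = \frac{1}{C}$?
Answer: $\frac{8401}{4} \approx 2100.3$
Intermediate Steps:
$a{\left(A,Z \right)} = 36 + 6 A$ ($a{\left(A,Z \right)} = \left(6 + A\right) 6 = 36 + 6 A$)
$y{\left(x \right)} = -4 + x^{2}$ ($y{\left(x \right)} = \left(x^{2} + \frac{x}{x}\right) - 5 = \left(x^{2} + 1\right) - 5 = \left(1 + x^{2}\right) - 5 = -4 + x^{2}$)
$914 + y{\left(\frac{a{\left(-7,-7 \right)} + 75}{87 - 89} \right)} = 914 - \left(4 - \left(\frac{\left(36 + 6 \left(-7\right)\right) + 75}{87 - 89}\right)^{2}\right) = 914 - \left(4 - \left(\frac{\left(36 - 42\right) + 75}{-2}\right)^{2}\right) = 914 - \left(4 - \left(\left(-6 + 75\right) \left(- \frac{1}{2}\right)\right)^{2}\right) = 914 - \left(4 - \left(69 \left(- \frac{1}{2}\right)\right)^{2}\right) = 914 - \left(4 - \left(- \frac{69}{2}\right)^{2}\right) = 914 + \left(-4 + \frac{4761}{4}\right) = 914 + \frac{4745}{4} = \frac{8401}{4}$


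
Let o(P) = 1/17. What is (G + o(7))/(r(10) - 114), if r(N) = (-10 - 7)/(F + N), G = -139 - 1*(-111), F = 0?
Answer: 4750/19669 ≈ 0.24150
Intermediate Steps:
o(P) = 1/17
G = -28 (G = -139 + 111 = -28)
r(N) = -17/N (r(N) = (-10 - 7)/(0 + N) = -17/N)
(G + o(7))/(r(10) - 114) = (-28 + 1/17)/(-17/10 - 114) = -475/(17*(-17*⅒ - 114)) = -475/(17*(-17/10 - 114)) = -475/(17*(-1157/10)) = -475/17*(-10/1157) = 4750/19669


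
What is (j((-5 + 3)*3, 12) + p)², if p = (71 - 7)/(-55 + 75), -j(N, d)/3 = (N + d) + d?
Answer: 64516/25 ≈ 2580.6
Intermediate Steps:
j(N, d) = -6*d - 3*N (j(N, d) = -3*((N + d) + d) = -3*(N + 2*d) = -6*d - 3*N)
p = 16/5 (p = 64/20 = 64*(1/20) = 16/5 ≈ 3.2000)
(j((-5 + 3)*3, 12) + p)² = ((-6*12 - 3*(-5 + 3)*3) + 16/5)² = ((-72 - (-6)*3) + 16/5)² = ((-72 - 3*(-6)) + 16/5)² = ((-72 + 18) + 16/5)² = (-54 + 16/5)² = (-254/5)² = 64516/25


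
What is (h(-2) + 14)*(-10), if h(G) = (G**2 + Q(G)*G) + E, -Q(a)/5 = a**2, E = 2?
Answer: -600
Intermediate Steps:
Q(a) = -5*a**2
h(G) = 2 + G**2 - 5*G**3 (h(G) = (G**2 + (-5*G**2)*G) + 2 = (G**2 - 5*G**3) + 2 = 2 + G**2 - 5*G**3)
(h(-2) + 14)*(-10) = ((2 + (-2)**2 - 5*(-2)**3) + 14)*(-10) = ((2 + 4 - 5*(-8)) + 14)*(-10) = ((2 + 4 + 40) + 14)*(-10) = (46 + 14)*(-10) = 60*(-10) = -600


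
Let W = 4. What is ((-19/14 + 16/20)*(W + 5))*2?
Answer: -351/35 ≈ -10.029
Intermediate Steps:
((-19/14 + 16/20)*(W + 5))*2 = ((-19/14 + 16/20)*(4 + 5))*2 = ((-19*1/14 + 16*(1/20))*9)*2 = ((-19/14 + ⅘)*9)*2 = -39/70*9*2 = -351/70*2 = -351/35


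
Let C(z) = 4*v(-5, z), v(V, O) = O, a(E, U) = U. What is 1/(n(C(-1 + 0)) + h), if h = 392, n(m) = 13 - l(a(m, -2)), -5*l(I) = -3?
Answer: 5/2022 ≈ 0.0024728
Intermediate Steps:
l(I) = ⅗ (l(I) = -⅕*(-3) = ⅗)
C(z) = 4*z
n(m) = 62/5 (n(m) = 13 - 1*⅗ = 13 - ⅗ = 62/5)
1/(n(C(-1 + 0)) + h) = 1/(62/5 + 392) = 1/(2022/5) = 5/2022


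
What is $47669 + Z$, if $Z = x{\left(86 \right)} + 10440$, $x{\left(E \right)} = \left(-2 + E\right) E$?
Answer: $65333$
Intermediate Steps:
$x{\left(E \right)} = E \left(-2 + E\right)$
$Z = 17664$ ($Z = 86 \left(-2 + 86\right) + 10440 = 86 \cdot 84 + 10440 = 7224 + 10440 = 17664$)
$47669 + Z = 47669 + 17664 = 65333$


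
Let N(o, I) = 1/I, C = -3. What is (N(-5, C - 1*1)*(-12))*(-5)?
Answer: -15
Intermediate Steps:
(N(-5, C - 1*1)*(-12))*(-5) = (-12/(-3 - 1*1))*(-5) = (-12/(-3 - 1))*(-5) = (-12/(-4))*(-5) = -1/4*(-12)*(-5) = 3*(-5) = -15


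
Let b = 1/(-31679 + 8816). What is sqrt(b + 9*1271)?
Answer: 112*sqrt(476670687)/22863 ≈ 106.95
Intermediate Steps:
b = -1/22863 (b = 1/(-22863) = -1/22863 ≈ -4.3739e-5)
sqrt(b + 9*1271) = sqrt(-1/22863 + 9*1271) = sqrt(-1/22863 + 11439) = sqrt(261529856/22863) = 112*sqrt(476670687)/22863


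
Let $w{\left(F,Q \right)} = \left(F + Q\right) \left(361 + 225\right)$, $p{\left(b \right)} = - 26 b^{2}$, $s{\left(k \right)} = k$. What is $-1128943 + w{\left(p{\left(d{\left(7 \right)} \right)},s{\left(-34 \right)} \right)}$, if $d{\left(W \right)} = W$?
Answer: $-1895431$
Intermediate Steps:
$w{\left(F,Q \right)} = 586 F + 586 Q$ ($w{\left(F,Q \right)} = \left(F + Q\right) 586 = 586 F + 586 Q$)
$-1128943 + w{\left(p{\left(d{\left(7 \right)} \right)},s{\left(-34 \right)} \right)} = -1128943 + \left(586 \left(- 26 \cdot 7^{2}\right) + 586 \left(-34\right)\right) = -1128943 + \left(586 \left(\left(-26\right) 49\right) - 19924\right) = -1128943 + \left(586 \left(-1274\right) - 19924\right) = -1128943 - 766488 = -1895431$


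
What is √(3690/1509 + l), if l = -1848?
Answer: 3*I*√51882438/503 ≈ 42.96*I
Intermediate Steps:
√(3690/1509 + l) = √(3690/1509 - 1848) = √(3690*(1/1509) - 1848) = √(1230/503 - 1848) = √(-928314/503) = 3*I*√51882438/503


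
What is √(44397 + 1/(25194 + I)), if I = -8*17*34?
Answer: √155251869470/1870 ≈ 210.71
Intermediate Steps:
I = -4624 (I = -136*34 = -4624)
√(44397 + 1/(25194 + I)) = √(44397 + 1/(25194 - 4624)) = √(44397 + 1/20570) = √(913246291/20570) = √155251869470/1870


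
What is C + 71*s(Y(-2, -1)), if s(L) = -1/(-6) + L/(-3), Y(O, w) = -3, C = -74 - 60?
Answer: -307/6 ≈ -51.167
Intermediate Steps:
C = -134
s(L) = ⅙ - L/3 (s(L) = -1*(-⅙) + L*(-⅓) = ⅙ - L/3)
C + 71*s(Y(-2, -1)) = -134 + 71*(⅙ - ⅓*(-3)) = -134 + 71*(⅙ + 1) = -134 + 71*(7/6) = -134 + 497/6 = -307/6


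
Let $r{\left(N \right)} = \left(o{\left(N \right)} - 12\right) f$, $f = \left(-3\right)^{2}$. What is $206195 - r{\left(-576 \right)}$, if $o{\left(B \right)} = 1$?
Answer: $206294$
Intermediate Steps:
$f = 9$
$r{\left(N \right)} = -99$ ($r{\left(N \right)} = \left(1 - 12\right) 9 = \left(-11\right) 9 = -99$)
$206195 - r{\left(-576 \right)} = 206195 - -99 = 206195 + 99 = 206294$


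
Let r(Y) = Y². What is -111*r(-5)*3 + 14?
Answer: -8311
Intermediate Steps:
-111*r(-5)*3 + 14 = -111*(-5)²*3 + 14 = -2775*3 + 14 = -111*75 + 14 = -8325 + 14 = -8311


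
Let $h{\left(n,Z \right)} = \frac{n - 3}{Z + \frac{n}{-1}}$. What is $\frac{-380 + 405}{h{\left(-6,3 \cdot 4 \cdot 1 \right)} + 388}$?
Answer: $\frac{2}{31} \approx 0.064516$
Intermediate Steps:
$h{\left(n,Z \right)} = \frac{-3 + n}{Z - n}$ ($h{\left(n,Z \right)} = \frac{n + \left(-7 + 4\right)}{Z + n \left(-1\right)} = \frac{n - 3}{Z - n} = \frac{-3 + n}{Z - n}$)
$\frac{-380 + 405}{h{\left(-6,3 \cdot 4 \cdot 1 \right)} + 388} = \frac{-380 + 405}{\frac{-3 - 6}{3 \cdot 4 \cdot 1 - -6} + 388} = \frac{25}{\frac{1}{12 \cdot 1 + 6} \left(-9\right) + 388} = \frac{25}{\frac{1}{12 + 6} \left(-9\right) + 388} = \frac{25}{\frac{1}{18} \left(-9\right) + 388} = \frac{25}{- \frac{1}{2} + 388} = \frac{25}{\frac{775}{2}} = 25 \cdot \frac{2}{775} = \frac{2}{31}$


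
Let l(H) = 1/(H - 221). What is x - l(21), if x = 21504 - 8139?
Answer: 2673001/200 ≈ 13365.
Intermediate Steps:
l(H) = 1/(-221 + H)
x = 13365
x - l(21) = 13365 - 1/(-221 + 21) = 13365 - 1/(-200) = 13365 - 1*(-1/200) = 13365 + 1/200 = 2673001/200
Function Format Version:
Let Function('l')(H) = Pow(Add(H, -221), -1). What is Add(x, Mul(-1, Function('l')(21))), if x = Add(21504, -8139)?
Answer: Rational(2673001, 200) ≈ 13365.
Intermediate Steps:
Function('l')(H) = Pow(Add(-221, H), -1)
x = 13365
Add(x, Mul(-1, Function('l')(21))) = Add(13365, Mul(-1, Pow(Add(-221, 21), -1))) = Add(13365, Mul(-1, Pow(-200, -1))) = Add(13365, Mul(-1, Rational(-1, 200))) = Add(13365, Rational(1, 200)) = Rational(2673001, 200)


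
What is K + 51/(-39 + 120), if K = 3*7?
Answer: 584/27 ≈ 21.630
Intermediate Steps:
K = 21
K + 51/(-39 + 120) = 21 + 51/(-39 + 120) = 21 + 51/81 = 21 + 51*(1/81) = 21 + 17/27 = 584/27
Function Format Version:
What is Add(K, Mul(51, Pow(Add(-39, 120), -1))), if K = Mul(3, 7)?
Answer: Rational(584, 27) ≈ 21.630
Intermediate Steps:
K = 21
Add(K, Mul(51, Pow(Add(-39, 120), -1))) = Add(21, Mul(51, Pow(Add(-39, 120), -1))) = Add(21, Mul(51, Pow(81, -1))) = Add(21, Mul(51, Rational(1, 81))) = Add(21, Rational(17, 27)) = Rational(584, 27)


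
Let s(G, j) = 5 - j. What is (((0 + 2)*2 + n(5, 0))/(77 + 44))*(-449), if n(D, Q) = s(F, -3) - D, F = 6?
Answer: -3143/121 ≈ -25.975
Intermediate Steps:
n(D, Q) = 8 - D (n(D, Q) = (5 - 1*(-3)) - D = (5 + 3) - D = 8 - D)
(((0 + 2)*2 + n(5, 0))/(77 + 44))*(-449) = (((0 + 2)*2 + (8 - 1*5))/(77 + 44))*(-449) = ((2*2 + (8 - 5))/121)*(-449) = ((4 + 3)*(1/121))*(-449) = (7*(1/121))*(-449) = (7/121)*(-449) = -3143/121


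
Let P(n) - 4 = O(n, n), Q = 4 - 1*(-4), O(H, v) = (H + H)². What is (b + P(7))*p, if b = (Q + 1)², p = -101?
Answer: -28381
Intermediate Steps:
O(H, v) = 4*H² (O(H, v) = (2*H)² = 4*H²)
Q = 8 (Q = 4 + 4 = 8)
P(n) = 4 + 4*n²
b = 81 (b = (8 + 1)² = 9² = 81)
(b + P(7))*p = (81 + (4 + 4*7²))*(-101) = (81 + (4 + 4*49))*(-101) = (81 + (4 + 196))*(-101) = (81 + 200)*(-101) = 281*(-101) = -28381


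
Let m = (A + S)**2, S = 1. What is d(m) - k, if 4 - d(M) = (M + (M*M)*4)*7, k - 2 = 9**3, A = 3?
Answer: -8007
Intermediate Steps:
k = 731 (k = 2 + 9**3 = 2 + 729 = 731)
m = 16 (m = (3 + 1)**2 = 4**2 = 16)
d(M) = 4 - 28*M**2 - 7*M (d(M) = 4 - (M + (M*M)*4)*7 = 4 - (M + M**2*4)*7 = 4 - (M + 4*M**2)*7 = 4 - (7*M + 28*M**2) = 4 + (-28*M**2 - 7*M) = 4 - 28*M**2 - 7*M)
d(m) - k = (4 - 28*16**2 - 7*16) - 1*731 = (4 - 28*256 - 112) - 731 = (4 - 7168 - 112) - 731 = -7276 - 731 = -8007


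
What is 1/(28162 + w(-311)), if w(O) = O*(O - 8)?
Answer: 1/127371 ≈ 7.8511e-6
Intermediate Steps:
w(O) = O*(-8 + O)
1/(28162 + w(-311)) = 1/(28162 - 311*(-8 - 311)) = 1/(28162 - 311*(-319)) = 1/(28162 + 99209) = 1/127371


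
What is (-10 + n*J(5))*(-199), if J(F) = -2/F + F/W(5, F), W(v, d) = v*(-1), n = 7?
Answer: 19701/5 ≈ 3940.2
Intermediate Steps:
W(v, d) = -v
J(F) = -2/F - F/5 (J(F) = -2/F + F/((-1*5)) = -2/F + F/(-5) = -2/F + F*(-1/5) = -2/F - F/5)
(-10 + n*J(5))*(-199) = (-10 + 7*(-2/5 - 1/5*5))*(-199) = (-10 + 7*(-2*1/5 - 1))*(-199) = (-10 + 7*(-2/5 - 1))*(-199) = (-10 + 7*(-7/5))*(-199) = (-10 - 49/5)*(-199) = -99/5*(-199) = 19701/5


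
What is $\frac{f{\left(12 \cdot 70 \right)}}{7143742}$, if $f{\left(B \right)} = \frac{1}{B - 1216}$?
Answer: $- \frac{1}{2686046992} \approx -3.7229 \cdot 10^{-10}$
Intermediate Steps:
$f{\left(B \right)} = \frac{1}{-1216 + B}$
$\frac{f{\left(12 \cdot 70 \right)}}{7143742} = \frac{1}{\left(-1216 + 12 \cdot 70\right) 7143742} = \frac{1}{-1216 + 840} \cdot \frac{1}{7143742} = \frac{1}{-376} \cdot \frac{1}{7143742} = \left(- \frac{1}{376}\right) \frac{1}{7143742} = - \frac{1}{2686046992}$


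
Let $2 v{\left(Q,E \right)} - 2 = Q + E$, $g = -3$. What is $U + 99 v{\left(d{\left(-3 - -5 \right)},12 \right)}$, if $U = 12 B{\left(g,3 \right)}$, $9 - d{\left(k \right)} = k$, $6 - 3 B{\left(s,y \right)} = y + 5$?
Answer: $\frac{2063}{2} \approx 1031.5$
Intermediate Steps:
$B{\left(s,y \right)} = \frac{1}{3} - \frac{y}{3}$ ($B{\left(s,y \right)} = 2 - \frac{y + 5}{3} = 2 - \frac{5 + y}{3} = 2 - \left(\frac{5}{3} + \frac{y}{3}\right) = \frac{1}{3} - \frac{y}{3}$)
$d{\left(k \right)} = 9 - k$
$v{\left(Q,E \right)} = 1 + \frac{E}{2} + \frac{Q}{2}$ ($v{\left(Q,E \right)} = 1 + \frac{Q + E}{2} = 1 + \frac{E + Q}{2} = 1 + \left(\frac{E}{2} + \frac{Q}{2}\right) = 1 + \frac{E}{2} + \frac{Q}{2}$)
$U = -8$ ($U = 12 \left(\frac{1}{3} - 1\right) = 12 \left(- \frac{2}{3}\right) = -8$)
$U + 99 v{\left(d{\left(-3 - -5 \right)},12 \right)} = -8 + 99 \left(1 + \frac{1}{2} \cdot 12 + \frac{9 - \left(-3 - -5\right)}{2}\right) = -8 + 99 \left(1 + 6 + \frac{9 - \left(-3 + 5\right)}{2}\right) = -8 + 99 \left(1 + 6 + \frac{9 - 2}{2}\right) = -8 + 99 \left(1 + 6 + \frac{1}{2} \cdot 7\right) = -8 + 99 \left(1 + 6 + \frac{7}{2}\right) = -8 + 99 \cdot \frac{21}{2} = -8 + \frac{2079}{2} = \frac{2063}{2}$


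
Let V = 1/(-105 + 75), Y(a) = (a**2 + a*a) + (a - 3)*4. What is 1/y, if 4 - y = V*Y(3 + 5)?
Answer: 15/134 ≈ 0.11194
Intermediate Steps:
Y(a) = -12 + 2*a**2 + 4*a (Y(a) = (a**2 + a**2) + (-3 + a)*4 = 2*a**2 + (-12 + 4*a) = -12 + 2*a**2 + 4*a)
V = -1/30 (V = 1/(-30) = -1/30 ≈ -0.033333)
y = 134/15 (y = 4 - (-1)*(-12 + 2*(3 + 5)**2 + 4*(3 + 5))/30 = 4 - (-1)*(-12 + 2*8**2 + 4*8)/30 = 4 - (-1)*(-12 + 2*64 + 32)/30 = 4 - (-1)*(-12 + 128 + 32)/30 = 4 - (-1)*148/30 = 4 - 1*(-74/15) = 4 + 74/15 = 134/15 ≈ 8.9333)
1/y = 1/(134/15) = 15/134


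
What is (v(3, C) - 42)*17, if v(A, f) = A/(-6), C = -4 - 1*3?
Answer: -1445/2 ≈ -722.50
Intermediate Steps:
C = -7 (C = -4 - 3 = -7)
v(A, f) = -A/6 (v(A, f) = A*(-⅙) = -A/6)
(v(3, C) - 42)*17 = (-⅙*3 - 42)*17 = (-½ - 42)*17 = -85/2*17 = -1445/2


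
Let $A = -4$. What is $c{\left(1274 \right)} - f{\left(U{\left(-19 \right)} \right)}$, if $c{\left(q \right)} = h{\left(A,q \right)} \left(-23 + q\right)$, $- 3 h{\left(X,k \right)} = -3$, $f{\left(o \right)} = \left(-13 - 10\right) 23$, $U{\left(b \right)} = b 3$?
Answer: $1780$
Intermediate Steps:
$U{\left(b \right)} = 3 b$
$f{\left(o \right)} = -529$ ($f{\left(o \right)} = \left(-23\right) 23 = -529$)
$h{\left(X,k \right)} = 1$ ($h{\left(X,k \right)} = \left(- \frac{1}{3}\right) \left(-3\right) = 1$)
$c{\left(q \right)} = -23 + q$ ($c{\left(q \right)} = 1 \left(-23 + q\right) = -23 + q$)
$c{\left(1274 \right)} - f{\left(U{\left(-19 \right)} \right)} = \left(-23 + 1274\right) - -529 = 1251 + 529 = 1780$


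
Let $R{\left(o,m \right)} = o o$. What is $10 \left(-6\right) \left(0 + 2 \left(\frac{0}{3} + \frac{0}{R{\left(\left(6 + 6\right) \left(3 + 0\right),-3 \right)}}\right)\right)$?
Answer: $0$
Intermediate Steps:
$R{\left(o,m \right)} = o^{2}$
$10 \left(-6\right) \left(0 + 2 \left(\frac{0}{3} + \frac{0}{R{\left(\left(6 + 6\right) \left(3 + 0\right),-3 \right)}}\right)\right) = 10 \left(-6\right) \left(0 + 2 \left(\frac{0}{3} + \frac{0}{\left(\left(6 + 6\right) \left(3 + 0\right)\right)^{2}}\right)\right) = - 60 \left(0 + 2 \left(0 \cdot \frac{1}{3} + \frac{0}{\left(12 \cdot 3\right)^{2}}\right)\right) = - 60 \left(0 + 2 \left(0 + \frac{0}{36^{2}}\right)\right) = - 60 \left(0 + 2 \left(0 + \frac{0}{1296}\right)\right) = - 60 \left(0 + 2 \left(0 + 0 \cdot \frac{1}{1296}\right)\right) = - 60 \left(0 + 2 \left(0 + 0\right)\right) = - 60 \left(0 + 2 \cdot 0\right) = - 60 \left(0 + 0\right) = \left(-60\right) 0 = 0$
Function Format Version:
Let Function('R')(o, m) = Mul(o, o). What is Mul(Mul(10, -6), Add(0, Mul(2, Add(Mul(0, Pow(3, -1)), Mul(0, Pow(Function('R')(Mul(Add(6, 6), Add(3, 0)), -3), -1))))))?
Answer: 0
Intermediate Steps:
Function('R')(o, m) = Pow(o, 2)
Mul(Mul(10, -6), Add(0, Mul(2, Add(Mul(0, Pow(3, -1)), Mul(0, Pow(Function('R')(Mul(Add(6, 6), Add(3, 0)), -3), -1)))))) = Mul(Mul(10, -6), Add(0, Mul(2, Add(Mul(0, Pow(3, -1)), Mul(0, Pow(Pow(Mul(Add(6, 6), Add(3, 0)), 2), -1)))))) = Mul(-60, Add(0, Mul(2, Add(Mul(0, Rational(1, 3)), Mul(0, Pow(Pow(Mul(12, 3), 2), -1)))))) = Mul(-60, Add(0, Mul(2, Add(0, Mul(0, Pow(Pow(36, 2), -1)))))) = Mul(-60, Add(0, Mul(2, Add(0, Mul(0, Pow(1296, -1)))))) = Mul(-60, Add(0, Mul(2, Add(0, Mul(0, Rational(1, 1296)))))) = Mul(-60, Add(0, Mul(2, Add(0, 0)))) = Mul(-60, Add(0, Mul(2, 0))) = Mul(-60, Add(0, 0)) = Mul(-60, 0) = 0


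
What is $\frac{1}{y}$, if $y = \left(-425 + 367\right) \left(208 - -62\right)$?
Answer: $- \frac{1}{15660} \approx -6.3857 \cdot 10^{-5}$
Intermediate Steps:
$y = -15660$ ($y = - 58 \left(208 + 62\right) = \left(-58\right) 270 = -15660$)
$\frac{1}{y} = \frac{1}{-15660} = - \frac{1}{15660}$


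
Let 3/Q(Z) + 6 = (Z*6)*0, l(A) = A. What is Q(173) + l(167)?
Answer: 333/2 ≈ 166.50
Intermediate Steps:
Q(Z) = -½ (Q(Z) = 3/(-6 + (Z*6)*0) = 3/(-6 + (6*Z)*0) = 3/(-6 + 0) = 3/(-6) = 3*(-⅙) = -½)
Q(173) + l(167) = -½ + 167 = 333/2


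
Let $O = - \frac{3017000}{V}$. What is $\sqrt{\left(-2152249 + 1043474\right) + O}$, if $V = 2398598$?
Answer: $\frac{45 i \sqrt{787542197992931}}{1199299} \approx 1053.0 i$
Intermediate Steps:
$O = - \frac{1508500}{1199299}$ ($O = - \frac{3017000}{2398598} = \left(-3017000\right) \frac{1}{2398598} = - \frac{1508500}{1199299} \approx -1.2578$)
$\sqrt{\left(-2152249 + 1043474\right) + O} = \sqrt{\left(-2152249 + 1043474\right) - \frac{1508500}{1199299}} = \sqrt{-1108775 - \frac{1508500}{1199299}} = \sqrt{- \frac{1329754257225}{1199299}} = \frac{45 i \sqrt{787542197992931}}{1199299}$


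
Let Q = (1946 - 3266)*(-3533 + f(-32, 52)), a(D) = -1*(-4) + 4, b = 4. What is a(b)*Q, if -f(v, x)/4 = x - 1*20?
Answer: 38660160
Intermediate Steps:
f(v, x) = 80 - 4*x (f(v, x) = -4*(x - 1*20) = -4*(x - 20) = -4*(-20 + x) = 80 - 4*x)
a(D) = 8 (a(D) = 4 + 4 = 8)
Q = 4832520 (Q = (1946 - 3266)*(-3533 + (80 - 4*52)) = -1320*(-3533 + (80 - 208)) = -1320*(-3533 - 128) = -1320*(-3661) = 4832520)
a(b)*Q = 8*4832520 = 38660160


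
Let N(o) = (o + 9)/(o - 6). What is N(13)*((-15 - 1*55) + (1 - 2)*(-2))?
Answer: -1496/7 ≈ -213.71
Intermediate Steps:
N(o) = (9 + o)/(-6 + o)
N(13)*((-15 - 1*55) + (1 - 2)*(-2)) = ((9 + 13)/(-6 + 13))*((-15 - 1*55) + (1 - 2)*(-2)) = (22/7)*((-15 - 55) - 1*(-2)) = ((⅐)*22)*(-70 + 2) = (22/7)*(-68) = -1496/7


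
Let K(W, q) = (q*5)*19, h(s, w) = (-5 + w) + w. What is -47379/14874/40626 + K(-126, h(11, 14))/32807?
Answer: 439592681029/6608107588356 ≈ 0.066523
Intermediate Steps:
h(s, w) = -5 + 2*w
K(W, q) = 95*q (K(W, q) = (5*q)*19 = 95*q)
-47379/14874/40626 + K(-126, h(11, 14))/32807 = -47379/14874/40626 + (95*(-5 + 2*14))/32807 = -47379*1/14874*(1/40626) + (95*(-5 + 28))*(1/32807) = -15793/4958*1/40626 + (95*23)*(1/32807) = -15793/201423708 + 2185*(1/32807) = -15793/201423708 + 2185/32807 = 439592681029/6608107588356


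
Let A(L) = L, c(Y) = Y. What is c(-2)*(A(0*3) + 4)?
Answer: -8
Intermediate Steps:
c(-2)*(A(0*3) + 4) = -2*(0*3 + 4) = -2*(0 + 4) = -2*4 = -8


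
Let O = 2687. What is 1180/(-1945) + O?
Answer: 1045007/389 ≈ 2686.4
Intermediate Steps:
1180/(-1945) + O = 1180/(-1945) + 2687 = 1180*(-1/1945) + 2687 = -236/389 + 2687 = 1045007/389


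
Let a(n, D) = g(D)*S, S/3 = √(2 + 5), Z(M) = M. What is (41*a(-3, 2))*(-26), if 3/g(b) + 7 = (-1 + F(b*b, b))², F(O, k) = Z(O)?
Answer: -4797*√7 ≈ -12692.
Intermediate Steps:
F(O, k) = O
S = 3*√7 (S = 3*√(2 + 5) = 3*√7 ≈ 7.9373)
g(b) = 3/(-7 + (-1 + b²)²) (g(b) = 3/(-7 + (-1 + b*b)²) = 3/(-7 + (-1 + b²)²))
a(n, D) = 9*√7/(-7 + (-1 + D²)²) (a(n, D) = (3/(-7 + (-1 + D²)²))*(3*√7) = 9*√7/(-7 + (-1 + D²)²))
(41*a(-3, 2))*(-26) = (41*(9*√7/(-7 + (-1 + 2²)²)))*(-26) = (41*(9*√7/(-7 + (-1 + 4)²)))*(-26) = (41*(9*√7/(-7 + 3²)))*(-26) = (41*(9*√7/(-7 + 9)))*(-26) = (41*(9*√7/2))*(-26) = (369*√7/2)*(-26) = -4797*√7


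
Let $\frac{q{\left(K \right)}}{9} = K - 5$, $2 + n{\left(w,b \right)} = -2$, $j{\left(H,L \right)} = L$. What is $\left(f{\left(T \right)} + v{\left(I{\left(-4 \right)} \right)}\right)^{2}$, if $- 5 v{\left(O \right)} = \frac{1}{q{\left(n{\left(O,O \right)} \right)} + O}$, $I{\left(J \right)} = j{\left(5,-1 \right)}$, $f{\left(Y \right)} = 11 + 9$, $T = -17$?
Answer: $\frac{67256401}{168100} \approx 400.1$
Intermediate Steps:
$n{\left(w,b \right)} = -4$ ($n{\left(w,b \right)} = -2 - 2 = -4$)
$q{\left(K \right)} = -45 + 9 K$ ($q{\left(K \right)} = 9 \left(K - 5\right) = 9 \left(-5 + K\right) = -45 + 9 K$)
$f{\left(Y \right)} = 20$
$I{\left(J \right)} = -1$
$v{\left(O \right)} = - \frac{1}{5 \left(-81 + O\right)}$ ($v{\left(O \right)} = - \frac{1}{5 \left(\left(-45 + 9 \left(-4\right)\right) + O\right)} = - \frac{1}{5 \left(\left(-45 - 36\right) + O\right)} = - \frac{1}{5 \left(-81 + O\right)}$)
$\left(f{\left(T \right)} + v{\left(I{\left(-4 \right)} \right)}\right)^{2} = \left(20 - \frac{1}{-405 + 5 \left(-1\right)}\right)^{2} = \left(20 - \frac{1}{-405 - 5}\right)^{2} = \left(20 - \frac{1}{-410}\right)^{2} = \left(20 - - \frac{1}{410}\right)^{2} = \left(20 + \frac{1}{410}\right)^{2} = \left(\frac{8201}{410}\right)^{2} = \frac{67256401}{168100}$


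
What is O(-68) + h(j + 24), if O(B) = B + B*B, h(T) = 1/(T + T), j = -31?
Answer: 63783/14 ≈ 4555.9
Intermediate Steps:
h(T) = 1/(2*T)
O(B) = B + B²
O(-68) + h(j + 24) = -68*(1 - 68) + 1/(2*(-31 + 24)) = -68*(-67) + (½)/(-7) = 4556 + (½)*(-⅐) = 4556 - 1/14 = 63783/14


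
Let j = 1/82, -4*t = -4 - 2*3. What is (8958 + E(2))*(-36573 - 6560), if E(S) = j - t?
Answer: -15837402408/41 ≈ -3.8628e+8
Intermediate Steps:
t = 5/2 (t = -(-4 - 2*3)/4 = -(-4 - 6)/4 = -1/4*(-10) = 5/2 ≈ 2.5000)
j = 1/82 ≈ 0.012195
E(S) = -102/41 (E(S) = 1/82 - 1*5/2 = 1/82 - 5/2 = -102/41)
(8958 + E(2))*(-36573 - 6560) = (8958 - 102/41)*(-36573 - 6560) = (367176/41)*(-43133) = -15837402408/41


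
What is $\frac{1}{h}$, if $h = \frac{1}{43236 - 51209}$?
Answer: $-7973$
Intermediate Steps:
$h = - \frac{1}{7973}$ ($h = \frac{1}{-7973} = - \frac{1}{7973} \approx -0.00012542$)
$\frac{1}{h} = \frac{1}{- \frac{1}{7973}} = -7973$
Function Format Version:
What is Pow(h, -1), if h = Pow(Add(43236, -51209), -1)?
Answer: -7973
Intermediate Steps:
h = Rational(-1, 7973) (h = Pow(-7973, -1) = Rational(-1, 7973) ≈ -0.00012542)
Pow(h, -1) = Pow(Rational(-1, 7973), -1) = -7973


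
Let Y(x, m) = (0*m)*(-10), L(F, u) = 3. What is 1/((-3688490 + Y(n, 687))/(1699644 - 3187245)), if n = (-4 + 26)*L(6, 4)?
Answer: 1487601/3688490 ≈ 0.40331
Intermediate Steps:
n = 66 (n = (-4 + 26)*3 = 22*3 = 66)
Y(x, m) = 0 (Y(x, m) = 0*(-10) = 0)
1/((-3688490 + Y(n, 687))/(1699644 - 3187245)) = 1/((-3688490 + 0)/(1699644 - 3187245)) = 1/(-3688490/(-1487601)) = 1/(-3688490*(-1/1487601)) = 1/(3688490/1487601) = 1487601/3688490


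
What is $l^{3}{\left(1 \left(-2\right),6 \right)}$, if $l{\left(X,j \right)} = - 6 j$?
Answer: $-46656$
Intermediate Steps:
$l^{3}{\left(1 \left(-2\right),6 \right)} = \left(\left(-6\right) 6\right)^{3} = \left(-36\right)^{3} = -46656$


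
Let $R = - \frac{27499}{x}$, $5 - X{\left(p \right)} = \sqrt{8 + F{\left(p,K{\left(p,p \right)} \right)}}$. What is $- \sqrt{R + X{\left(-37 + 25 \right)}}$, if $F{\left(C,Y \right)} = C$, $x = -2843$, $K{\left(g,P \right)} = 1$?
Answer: $- \frac{\sqrt{118592902 - 16165298 i}}{2843} \approx -3.8393 + 0.26046 i$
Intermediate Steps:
$X{\left(p \right)} = 5 - \sqrt{8 + p}$
$R = \frac{27499}{2843}$ ($R = - \frac{27499}{-2843} = \left(-27499\right) \left(- \frac{1}{2843}\right) = \frac{27499}{2843} \approx 9.6725$)
$- \sqrt{R + X{\left(-37 + 25 \right)}} = - \sqrt{\frac{27499}{2843} + \left(5 - \sqrt{8 + \left(-37 + 25\right)}\right)} = - \sqrt{\frac{27499}{2843} + \left(5 - \sqrt{8 - 12}\right)} = - \sqrt{\frac{27499}{2843} + \left(5 - \sqrt{-4}\right)} = - \sqrt{\frac{27499}{2843} + \left(5 - 2 i\right)} = - \sqrt{\frac{41714}{2843} - 2 i}$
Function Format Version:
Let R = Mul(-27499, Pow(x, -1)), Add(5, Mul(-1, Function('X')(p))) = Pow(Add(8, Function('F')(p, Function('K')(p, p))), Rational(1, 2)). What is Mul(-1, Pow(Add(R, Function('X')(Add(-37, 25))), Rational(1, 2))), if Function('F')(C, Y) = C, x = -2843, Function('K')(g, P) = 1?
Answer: Mul(Rational(-1, 2843), Pow(Add(118592902, Mul(-16165298, I)), Rational(1, 2))) ≈ Add(-3.8393, Mul(0.26046, I))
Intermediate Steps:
Function('X')(p) = Add(5, Mul(-1, Pow(Add(8, p), Rational(1, 2))))
R = Rational(27499, 2843) (R = Mul(-27499, Pow(-2843, -1)) = Mul(-27499, Rational(-1, 2843)) = Rational(27499, 2843) ≈ 9.6725)
Mul(-1, Pow(Add(R, Function('X')(Add(-37, 25))), Rational(1, 2))) = Mul(-1, Pow(Add(Rational(27499, 2843), Add(5, Mul(-1, Pow(Add(8, Add(-37, 25)), Rational(1, 2))))), Rational(1, 2))) = Mul(-1, Pow(Add(Rational(27499, 2843), Add(5, Mul(-1, Pow(Add(8, -12), Rational(1, 2))))), Rational(1, 2))) = Mul(-1, Pow(Add(Rational(27499, 2843), Add(5, Mul(-1, Pow(-4, Rational(1, 2))))), Rational(1, 2))) = Mul(-1, Pow(Add(Rational(27499, 2843), Add(5, Mul(-1, Mul(2, I)))), Rational(1, 2))) = Mul(-1, Pow(Add(Rational(27499, 2843), Add(5, Mul(-2, I))), Rational(1, 2))) = Mul(-1, Pow(Add(Rational(41714, 2843), Mul(-2, I)), Rational(1, 2)))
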